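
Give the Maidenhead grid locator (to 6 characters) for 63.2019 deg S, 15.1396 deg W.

IC26kt

Add 180° to longitude and 90° to latitude: 164.8604, 26.7981.
Field (20°×10°, letters A–R): lon ⌊164.8604/20⌋ = 8 → I; lat ⌊26.7981/10⌋ = 2 → C.
Square (2°×1°, digits 0–9): lon ⌊4.8604/2⌋ = 2; lat ⌊6.7981/1⌋ = 6.
Subsquare (5′×2.5′, letters a–x): lon ⌊0.8604/0.0833333⌋ = 10 → k; lat ⌊0.7981/0.0416667⌋ = 19 → t.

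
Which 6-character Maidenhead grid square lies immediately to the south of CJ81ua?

CJ80ux

Latitude subsquare a = 0; −1 → -1, wraps to 23 = x, carry into square.
Latitude square 1; −1 → 0.
The longitude characters are unchanged.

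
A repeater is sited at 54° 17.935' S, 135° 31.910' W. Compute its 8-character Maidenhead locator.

CD25fq68

Offset from 180°W / 90°S: lon 44.46817°, lat 35.70108°.
Field (20°×10°, letters A–R): 44.46817/20 → 2 → C, 35.70108/10 → 3 → D; chars CD.
Square (2°×1°, digits 0–9): 4.46817/2 → 2, 5.70108/1 → 5; chars 25.
Subsquare (5′×2.5′, letters a–x): 0.46817/0.0833333 → 5 → f, 0.70108/0.0416667 → 16 → q; chars fq.
Extended square (30″×15″, digits 0–9): 0.05150/0.00833333 → 6, 0.03442/0.00416667 → 8; chars 68.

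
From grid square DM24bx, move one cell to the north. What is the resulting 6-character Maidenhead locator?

DM25ba

Latitude subsquare x = 23; +1 → 24, wraps to 0 = a, carry into square.
Latitude square 4; +1 → 5.
The longitude characters are unchanged.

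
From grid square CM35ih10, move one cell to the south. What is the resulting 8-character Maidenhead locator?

CM35ig19

Latitude extended square 0; −1 → -1, wraps to 9, carry into subsquare.
Latitude subsquare h = 7; −1 → 6 = g.
The longitude characters are unchanged.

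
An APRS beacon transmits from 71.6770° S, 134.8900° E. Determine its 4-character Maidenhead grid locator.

Add 180° to longitude and 90° to latitude: 314.89, 18.32.
Field: 314.89/20 → 15 → P, 18.32/10 → 1 → B; chars PB.
Square: 14.89/2 → 7, 8.32/1 → 8; chars 78.

PB78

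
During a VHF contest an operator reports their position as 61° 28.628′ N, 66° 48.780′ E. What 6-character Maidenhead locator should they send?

Shift to the Maidenhead origin (180°W, 90°S): lon 246.8130, lat 151.4771.
Field: 246.8130/20 → 12 → M, 151.4771/10 → 15 → P; chars MP.
Square: 6.8130/2 → 3, 1.4771/1 → 1; chars 31.
Subsquare: 0.8130/0.0833333 → 9 → j, 0.4771/0.0416667 → 11 → l; chars jl.

MP31jl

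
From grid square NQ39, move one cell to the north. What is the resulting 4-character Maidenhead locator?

NR30

Latitude square 9; +1 → 10, wraps to 0, carry into field.
Latitude field Q = 16; +1 → 17 = R.
The longitude characters are unchanged.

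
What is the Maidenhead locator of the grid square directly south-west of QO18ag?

Longitude subsquare a = 0; −1 → -1, wraps to 23 = x, carry into square.
Longitude square 1; −1 → 0.
Latitude subsquare g = 6; −1 → 5 = f.

QO08xf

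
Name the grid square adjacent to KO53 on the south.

KO52

Latitude square 3; −1 → 2.
The longitude characters are unchanged.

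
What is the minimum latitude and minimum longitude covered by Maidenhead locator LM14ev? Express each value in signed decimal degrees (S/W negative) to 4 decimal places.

Field L=11, M=12: +11·20° lon, +12·10° lat → SW at lon 40°, lat 30°.
Square 1, 4: +1·2° lon, +4·1° lat → SW at lon 42°, lat 34°.
Subsquare e=4, v=21: +4·0.0833333° lon, +21·0.0416667° lat → SW at lon 42.3333°, lat 34.875°.
latitude 34.8750, longitude 42.3333.

34.8750, 42.3333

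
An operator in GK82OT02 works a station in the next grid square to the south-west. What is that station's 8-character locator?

Longitude extended square 0; −1 → -1, wraps to 9, carry into subsquare.
Longitude subsquare o = 14; −1 → 13 = n.
Latitude extended square 2; −1 → 1.

GK82nt91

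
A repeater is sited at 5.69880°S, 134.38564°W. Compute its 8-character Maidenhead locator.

Shift to the Maidenhead origin (180°W, 90°S): lon 45.61436, lat 84.30120.
Field: lon ⌊45.61436/20⌋ = 2 → C; lat ⌊84.30120/10⌋ = 8 → I.
Square: lon ⌊5.61436/2⌋ = 2; lat ⌊4.30120/1⌋ = 4.
Subsquare: lon ⌊1.61436/0.0833333⌋ = 19 → t; lat ⌊0.30120/0.0416667⌋ = 7 → h.
Extended square: lon ⌊0.03103/0.00833333⌋ = 3; lat ⌊0.00953/0.00416667⌋ = 2.

CI24th32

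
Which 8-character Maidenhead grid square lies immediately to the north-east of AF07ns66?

AF07ns77

Longitude extended square 6; +1 → 7.
Latitude extended square 6; +1 → 7.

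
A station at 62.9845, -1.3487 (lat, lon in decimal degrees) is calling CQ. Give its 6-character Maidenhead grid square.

Shift to the Maidenhead origin (180°W, 90°S): lon 178.6513, lat 152.9845.
Field: lon ⌊178.6513/20⌋ = 8 → I; lat ⌊152.9845/10⌋ = 15 → P.
Square: lon ⌊18.6513/2⌋ = 9; lat ⌊2.9845/1⌋ = 2.
Subsquare: lon ⌊0.6513/0.0833333⌋ = 7 → h; lat ⌊0.9845/0.0416667⌋ = 23 → x.

IP92hx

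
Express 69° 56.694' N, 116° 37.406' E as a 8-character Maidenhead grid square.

OP89hw46

Offset from 180°W / 90°S: lon 296.62343°, lat 159.94490°.
Field: lon ⌊296.62343/20⌋ = 14 → O; lat ⌊159.94490/10⌋ = 15 → P.
Square: lon ⌊16.62343/2⌋ = 8; lat ⌊9.94490/1⌋ = 9.
Subsquare: lon ⌊0.62343/0.0833333⌋ = 7 → h; lat ⌊0.94490/0.0416667⌋ = 22 → w.
Extended square: lon ⌊0.04010/0.00833333⌋ = 4; lat ⌊0.02823/0.00416667⌋ = 6.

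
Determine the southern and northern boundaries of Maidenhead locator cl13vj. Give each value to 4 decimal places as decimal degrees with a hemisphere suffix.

23.3750° N, 23.4167° N

Field C=2, L=11: +2·20° lon, +11·10° lat → SW at lon -140°, lat 20°.
Square 1, 3: +1·2° lon, +3·1° lat → SW at lon -138°, lat 23°.
Subsquare v=21, j=9: +21·0.0833333° lon, +9·0.0416667° lat → SW at lon -136.25°, lat 23.375°.
Cell spans 0.0833333° lon × 0.0416667° lat.
south 23.3750° N, north 23.4167° N.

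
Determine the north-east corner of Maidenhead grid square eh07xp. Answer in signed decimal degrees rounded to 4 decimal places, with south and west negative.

-12.3333, -98.0000

Field E=4, H=7: +4·20° lon, +7·10° lat → SW at lon -100°, lat -20°.
Square 0, 7: +0·2° lon, +7·1° lat → SW at lon -100°, lat -13°.
Subsquare x=23, p=15: +23·0.0833333° lon, +15·0.0416667° lat → SW at lon -98.0833°, lat -12.375°.
Cell spans 0.0833333° lon × 0.0416667° lat. NE corner is SW corner plus one full cell.
latitude -12.3333, longitude -98.0000.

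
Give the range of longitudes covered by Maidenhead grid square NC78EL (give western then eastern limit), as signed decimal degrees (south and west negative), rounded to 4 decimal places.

Field N=13, C=2: +13·20° lon, +2·10° lat → SW at lon 80°, lat -70°.
Square 7, 8: +7·2° lon, +8·1° lat → SW at lon 94°, lat -62°.
Subsquare e=4, l=11: +4·0.0833333° lon, +11·0.0416667° lat → SW at lon 94.3333°, lat -61.5417°.
Cell spans 0.0833333° lon × 0.0416667° lat.
west 94.3333, east 94.4167.

94.3333, 94.4167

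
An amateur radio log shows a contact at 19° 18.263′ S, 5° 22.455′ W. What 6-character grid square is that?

Shift to the Maidenhead origin (180°W, 90°S): lon 174.6258, lat 70.6956.
Field (20°×10°, letters A–R): 174.6258/20 → 8 → I, 70.6956/10 → 7 → H; chars IH.
Square (2°×1°, digits 0–9): 14.6258/2 → 7, 0.6956/1 → 0; chars 70.
Subsquare (5′×2.5′, letters a–x): 0.6258/0.0833333 → 7 → h, 0.6956/0.0416667 → 16 → q; chars hq.

IH70hq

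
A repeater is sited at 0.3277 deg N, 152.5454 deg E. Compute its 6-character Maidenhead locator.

Offset from 180°W / 90°S: lon 332.5454°, lat 90.3277°.
Field: lon ⌊332.5454/20⌋ = 16 → Q; lat ⌊90.3277/10⌋ = 9 → J.
Square: lon ⌊12.5454/2⌋ = 6; lat ⌊0.3277/1⌋ = 0.
Subsquare: lon ⌊0.5454/0.0833333⌋ = 6 → g; lat ⌊0.3277/0.0416667⌋ = 7 → h.

QJ60gh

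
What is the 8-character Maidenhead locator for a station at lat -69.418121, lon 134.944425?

PC70ln39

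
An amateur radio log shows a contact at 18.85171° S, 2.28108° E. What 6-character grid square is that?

JH11dd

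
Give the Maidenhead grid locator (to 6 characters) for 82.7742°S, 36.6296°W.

Offset from 180°W / 90°S: lon 143.3704°, lat 7.2258°.
Field: 143.3704/20 → 7 → H, 7.2258/10 → 0 → A; chars HA.
Square: 3.3704/2 → 1, 7.2258/1 → 7; chars 17.
Subsquare: 1.3704/0.0833333 → 16 → q, 0.2258/0.0416667 → 5 → f; chars qf.

HA17qf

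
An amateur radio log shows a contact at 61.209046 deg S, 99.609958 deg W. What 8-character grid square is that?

EC08es69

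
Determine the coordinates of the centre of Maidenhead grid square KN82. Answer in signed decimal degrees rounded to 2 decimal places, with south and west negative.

42.50, 37.00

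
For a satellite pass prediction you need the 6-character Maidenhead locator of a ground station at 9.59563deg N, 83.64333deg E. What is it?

Add 180° to longitude and 90° to latitude: 263.6433, 99.5956.
Field: lon ⌊263.6433/20⌋ = 13 → N; lat ⌊99.5956/10⌋ = 9 → J.
Square: lon ⌊3.6433/2⌋ = 1; lat ⌊9.5956/1⌋ = 9.
Subsquare: lon ⌊1.6433/0.0833333⌋ = 19 → t; lat ⌊0.5956/0.0416667⌋ = 14 → o.

NJ19to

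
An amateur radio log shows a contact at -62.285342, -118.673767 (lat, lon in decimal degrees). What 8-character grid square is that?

DC07pr91

Offset from 180°W / 90°S: lon 61.32623°, lat 27.71466°.
Field: 61.32623/20 → 3 → D, 27.71466/10 → 2 → C; chars DC.
Square: 1.32623/2 → 0, 7.71466/1 → 7; chars 07.
Subsquare: 1.32623/0.0833333 → 15 → p, 0.71466/0.0416667 → 17 → r; chars pr.
Extended square: 0.07623/0.00833333 → 9, 0.00632/0.00416667 → 1; chars 91.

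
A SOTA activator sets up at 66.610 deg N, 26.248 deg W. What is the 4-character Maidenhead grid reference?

HP66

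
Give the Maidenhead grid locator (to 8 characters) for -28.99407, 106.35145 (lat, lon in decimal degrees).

OG31ea21

Add 180° to longitude and 90° to latitude: 286.35145, 61.00593.
Field: 286.35145/20 → 14 → O, 61.00593/10 → 6 → G; chars OG.
Square: 6.35145/2 → 3, 1.00593/1 → 1; chars 31.
Subsquare: 0.35145/0.0833333 → 4 → e, 0.00593/0.0416667 → 0 → a; chars ea.
Extended square: 0.01812/0.00833333 → 2, 0.00593/0.00416667 → 1; chars 21.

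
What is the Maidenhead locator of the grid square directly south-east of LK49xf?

LK59ae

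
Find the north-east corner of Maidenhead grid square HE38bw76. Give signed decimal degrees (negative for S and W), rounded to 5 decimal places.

-41.05417, -33.85000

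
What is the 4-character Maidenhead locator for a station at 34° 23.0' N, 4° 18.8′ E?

Offset from 180°W / 90°S: lon 184.31°, lat 124.38°.
Field: lon ⌊184.31/20⌋ = 9 → J; lat ⌊124.38/10⌋ = 12 → M.
Square: lon ⌊4.31/2⌋ = 2; lat ⌊4.38/1⌋ = 4.

JM24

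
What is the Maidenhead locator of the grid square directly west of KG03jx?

Longitude subsquare j = 9; −1 → 8 = i.
The latitude characters are unchanged.

KG03ix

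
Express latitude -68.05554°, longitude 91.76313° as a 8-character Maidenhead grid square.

Offset from 180°W / 90°S: lon 271.76313°, lat 21.94446°.
Field (20°×10°, letters A–R): lon ⌊271.76313/20⌋ = 13 → N; lat ⌊21.94446/10⌋ = 2 → C.
Square (2°×1°, digits 0–9): lon ⌊11.76313/2⌋ = 5; lat ⌊1.94446/1⌋ = 1.
Subsquare (5′×2.5′, letters a–x): lon ⌊1.76313/0.0833333⌋ = 21 → v; lat ⌊0.94446/0.0416667⌋ = 22 → w.
Extended square (30″×15″, digits 0–9): lon ⌊0.01313/0.00833333⌋ = 1; lat ⌊0.02779/0.00416667⌋ = 6.

NC51vw16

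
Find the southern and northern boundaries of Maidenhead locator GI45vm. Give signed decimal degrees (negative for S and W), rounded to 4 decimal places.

-4.5000, -4.4583

Field G=6, I=8: +6·20° lon, +8·10° lat → SW at lon -60°, lat -10°.
Square 4, 5: +4·2° lon, +5·1° lat → SW at lon -52°, lat -5°.
Subsquare v=21, m=12: +21·0.0833333° lon, +12·0.0416667° lat → SW at lon -50.25°, lat -4.5°.
Cell spans 0.0833333° lon × 0.0416667° lat.
south -4.5000, north -4.4583.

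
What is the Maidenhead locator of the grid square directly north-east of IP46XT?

IP56au

Longitude subsquare x = 23; +1 → 24, wraps to 0 = a, carry into square.
Longitude square 4; +1 → 5.
Latitude subsquare t = 19; +1 → 20 = u.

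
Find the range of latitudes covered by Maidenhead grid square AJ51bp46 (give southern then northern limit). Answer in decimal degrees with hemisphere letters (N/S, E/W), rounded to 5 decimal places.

1.65000° N, 1.65417° N

Field A=0, J=9: +0·20° lon, +9·10° lat → SW at lon -180°, lat 0°.
Square 5, 1: +5·2° lon, +1·1° lat → SW at lon -170°, lat 1°.
Subsquare b=1, p=15: +1·0.0833333° lon, +15·0.0416667° lat → SW at lon -169.917°, lat 1.625°.
Extended square 4, 6: +4·0.00833333° lon, +6·0.00416667° lat → SW at lon -169.883°, lat 1.65°.
Cell spans 0.00833333° lon × 0.00416667° lat.
south 1.65000° N, north 1.65417° N.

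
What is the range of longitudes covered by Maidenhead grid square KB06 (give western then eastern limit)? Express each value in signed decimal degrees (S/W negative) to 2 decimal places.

20.00, 22.00

Field K=10, B=1: +10·20° lon, +1·10° lat → SW at lon 20°, lat -80°.
Square 0, 6: +0·2° lon, +6·1° lat → SW at lon 20°, lat -74°.
Cell spans 2° lon × 1° lat.
west 20.00, east 22.00.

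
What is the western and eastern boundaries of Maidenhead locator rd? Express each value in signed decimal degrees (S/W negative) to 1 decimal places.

Field R=17, D=3: +17·20° lon, +3·10° lat → SW at lon 160°, lat -60°.
Cell spans 20° lon × 10° lat.
west 160.0, east 180.0.

160.0, 180.0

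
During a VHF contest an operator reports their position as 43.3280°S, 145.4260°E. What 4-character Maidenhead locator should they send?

Shift to the Maidenhead origin (180°W, 90°S): lon 325.43, lat 46.67.
Field (20°×10°, letters A–R): 325.43/20 → 16 → Q, 46.67/10 → 4 → E; chars QE.
Square (2°×1°, digits 0–9): 5.43/2 → 2, 6.67/1 → 6; chars 26.

QE26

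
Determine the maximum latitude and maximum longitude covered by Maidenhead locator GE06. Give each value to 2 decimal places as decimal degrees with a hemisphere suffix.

43.00° S, 58.00° W

Field G=6, E=4: +6·20° lon, +4·10° lat → SW at lon -60°, lat -50°.
Square 0, 6: +0·2° lon, +6·1° lat → SW at lon -60°, lat -44°.
Cell spans 2° lon × 1° lat. NE corner is SW corner plus one full cell.
latitude 43.00° S, longitude 58.00° W.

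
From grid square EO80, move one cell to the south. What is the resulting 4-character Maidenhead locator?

EN89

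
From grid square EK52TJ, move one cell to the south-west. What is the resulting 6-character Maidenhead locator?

EK52si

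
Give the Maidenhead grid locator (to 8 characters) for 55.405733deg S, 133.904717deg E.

PD64wo82

Add 180° to longitude and 90° to latitude: 313.90472, 34.59427.
Field: 313.90472/20 → 15 → P, 34.59427/10 → 3 → D; chars PD.
Square: 13.90472/2 → 6, 4.59427/1 → 4; chars 64.
Subsquare: 1.90472/0.0833333 → 22 → w, 0.59427/0.0416667 → 14 → o; chars wo.
Extended square: 0.07138/0.00833333 → 8, 0.01093/0.00416667 → 2; chars 82.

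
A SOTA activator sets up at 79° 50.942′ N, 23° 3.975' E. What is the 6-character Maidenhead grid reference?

Add 180° to longitude and 90° to latitude: 203.0662, 169.8490.
Field (20°×10°, letters A–R): lon ⌊203.0662/20⌋ = 10 → K; lat ⌊169.8490/10⌋ = 16 → Q.
Square (2°×1°, digits 0–9): lon ⌊3.0662/2⌋ = 1; lat ⌊9.8490/1⌋ = 9.
Subsquare (5′×2.5′, letters a–x): lon ⌊1.0662/0.0833333⌋ = 12 → m; lat ⌊0.8490/0.0416667⌋ = 20 → u.

KQ19mu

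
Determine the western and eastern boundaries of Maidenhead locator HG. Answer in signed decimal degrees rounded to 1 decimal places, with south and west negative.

Field H=7, G=6: +7·20° lon, +6·10° lat → SW at lon -40°, lat -30°.
Cell spans 20° lon × 10° lat.
west -40.0, east -20.0.

-40.0, -20.0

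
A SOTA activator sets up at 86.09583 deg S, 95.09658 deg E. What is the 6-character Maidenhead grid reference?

NA73nv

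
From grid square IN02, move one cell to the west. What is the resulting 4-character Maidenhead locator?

HN92

Longitude square 0; −1 → -1, wraps to 9, carry into field.
Longitude field I = 8; −1 → 7 = H.
The latitude characters are unchanged.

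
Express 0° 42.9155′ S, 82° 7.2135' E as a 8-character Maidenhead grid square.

NI19bg48

Shift to the Maidenhead origin (180°W, 90°S): lon 262.12023, lat 89.28474.
Field: 262.12023/20 → 13 → N, 89.28474/10 → 8 → I; chars NI.
Square: 2.12023/2 → 1, 9.28474/1 → 9; chars 19.
Subsquare: 0.12023/0.0833333 → 1 → b, 0.28474/0.0416667 → 6 → g; chars bg.
Extended square: 0.03689/0.00833333 → 4, 0.03474/0.00416667 → 8; chars 48.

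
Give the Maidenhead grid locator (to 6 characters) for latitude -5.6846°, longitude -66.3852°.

FI64th

Shift to the Maidenhead origin (180°W, 90°S): lon 113.6148, lat 84.3154.
Field (20°×10°, letters A–R): 113.6148/20 → 5 → F, 84.3154/10 → 8 → I; chars FI.
Square (2°×1°, digits 0–9): 13.6148/2 → 6, 4.3154/1 → 4; chars 64.
Subsquare (5′×2.5′, letters a–x): 1.6148/0.0833333 → 19 → t, 0.3154/0.0416667 → 7 → h; chars th.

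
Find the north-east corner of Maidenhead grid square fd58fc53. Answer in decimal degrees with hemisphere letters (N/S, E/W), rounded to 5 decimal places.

Field F=5, D=3: +5·20° lon, +3·10° lat → SW at lon -80°, lat -60°.
Square 5, 8: +5·2° lon, +8·1° lat → SW at lon -70°, lat -52°.
Subsquare f=5, c=2: +5·0.0833333° lon, +2·0.0416667° lat → SW at lon -69.5833°, lat -51.9167°.
Extended square 5, 3: +5·0.00833333° lon, +3·0.00416667° lat → SW at lon -69.5417°, lat -51.9042°.
Cell spans 0.00833333° lon × 0.00416667° lat. NE corner is SW corner plus one full cell.
latitude 51.90000° S, longitude 69.53333° W.

51.90000° S, 69.53333° W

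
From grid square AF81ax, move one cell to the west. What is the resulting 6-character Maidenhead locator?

Longitude subsquare a = 0; −1 → -1, wraps to 23 = x, carry into square.
Longitude square 8; −1 → 7.
The latitude characters are unchanged.

AF71xx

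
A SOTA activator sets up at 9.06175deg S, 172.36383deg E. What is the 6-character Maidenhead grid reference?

RI60ew

Offset from 180°W / 90°S: lon 352.3638°, lat 80.9382°.
Field (20°×10°, letters A–R): 352.3638/20 → 17 → R, 80.9382/10 → 8 → I; chars RI.
Square (2°×1°, digits 0–9): 12.3638/2 → 6, 0.9382/1 → 0; chars 60.
Subsquare (5′×2.5′, letters a–x): 0.3638/0.0833333 → 4 → e, 0.9382/0.0416667 → 22 → w; chars ew.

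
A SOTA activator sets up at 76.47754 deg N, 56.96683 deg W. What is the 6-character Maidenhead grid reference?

GQ16ml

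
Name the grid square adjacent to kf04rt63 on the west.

KF04rt53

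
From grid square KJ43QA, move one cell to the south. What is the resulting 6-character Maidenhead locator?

KJ42qx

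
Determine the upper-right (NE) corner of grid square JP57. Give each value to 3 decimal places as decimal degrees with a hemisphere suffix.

Field J=9, P=15: +9·20° lon, +15·10° lat → SW at lon 0°, lat 60°.
Square 5, 7: +5·2° lon, +7·1° lat → SW at lon 10°, lat 67°.
Cell spans 2° lon × 1° lat. NE corner is SW corner plus one full cell.
latitude 68.000° N, longitude 12.000° E.

68.000° N, 12.000° E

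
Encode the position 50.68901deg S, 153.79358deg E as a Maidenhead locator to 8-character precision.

Offset from 180°W / 90°S: lon 333.79358°, lat 39.31099°.
Field: 333.79358/20 → 16 → Q, 39.31099/10 → 3 → D; chars QD.
Square: 13.79358/2 → 6, 9.31099/1 → 9; chars 69.
Subsquare: 1.79358/0.0833333 → 21 → v, 0.31099/0.0416667 → 7 → h; chars vh.
Extended square: 0.04358/0.00833333 → 5, 0.01932/0.00416667 → 4; chars 54.

QD69vh54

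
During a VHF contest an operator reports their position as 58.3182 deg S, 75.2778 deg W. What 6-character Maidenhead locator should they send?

FD21iq

Add 180° to longitude and 90° to latitude: 104.7222, 31.6818.
Field: lon ⌊104.7222/20⌋ = 5 → F; lat ⌊31.6818/10⌋ = 3 → D.
Square: lon ⌊4.7222/2⌋ = 2; lat ⌊1.6818/1⌋ = 1.
Subsquare: lon ⌊0.7222/0.0833333⌋ = 8 → i; lat ⌊0.6818/0.0416667⌋ = 16 → q.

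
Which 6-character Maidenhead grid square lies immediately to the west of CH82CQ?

CH82bq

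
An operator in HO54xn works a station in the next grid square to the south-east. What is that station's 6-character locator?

Longitude subsquare x = 23; +1 → 24, wraps to 0 = a, carry into square.
Longitude square 5; +1 → 6.
Latitude subsquare n = 13; −1 → 12 = m.

HO64am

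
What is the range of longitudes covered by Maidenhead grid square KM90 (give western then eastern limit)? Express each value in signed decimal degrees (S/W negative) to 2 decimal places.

38.00, 40.00

Field K=10, M=12: +10·20° lon, +12·10° lat → SW at lon 20°, lat 30°.
Square 9, 0: +9·2° lon, +0·1° lat → SW at lon 38°, lat 30°.
Cell spans 2° lon × 1° lat.
west 38.00, east 40.00.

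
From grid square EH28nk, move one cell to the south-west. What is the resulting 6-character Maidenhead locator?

Longitude subsquare n = 13; −1 → 12 = m.
Latitude subsquare k = 10; −1 → 9 = j.

EH28mj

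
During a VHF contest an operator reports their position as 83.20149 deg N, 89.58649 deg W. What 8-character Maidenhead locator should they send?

ER53ee98

Shift to the Maidenhead origin (180°W, 90°S): lon 90.41351, lat 173.20149.
Field: lon ⌊90.41351/20⌋ = 4 → E; lat ⌊173.20149/10⌋ = 17 → R.
Square: lon ⌊10.41351/2⌋ = 5; lat ⌊3.20149/1⌋ = 3.
Subsquare: lon ⌊0.41351/0.0833333⌋ = 4 → e; lat ⌊0.20149/0.0416667⌋ = 4 → e.
Extended square: lon ⌊0.08018/0.00833333⌋ = 9; lat ⌊0.03482/0.00416667⌋ = 8.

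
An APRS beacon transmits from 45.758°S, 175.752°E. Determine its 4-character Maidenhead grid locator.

Offset from 180°W / 90°S: lon 355.75°, lat 44.24°.
Field: lon ⌊355.75/20⌋ = 17 → R; lat ⌊44.24/10⌋ = 4 → E.
Square: lon ⌊15.75/2⌋ = 7; lat ⌊4.24/1⌋ = 4.

RE74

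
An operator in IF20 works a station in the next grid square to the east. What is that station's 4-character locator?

IF30

Longitude square 2; +1 → 3.
The latitude characters are unchanged.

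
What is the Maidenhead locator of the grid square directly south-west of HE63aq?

HE53xp

Longitude subsquare a = 0; −1 → -1, wraps to 23 = x, carry into square.
Longitude square 6; −1 → 5.
Latitude subsquare q = 16; −1 → 15 = p.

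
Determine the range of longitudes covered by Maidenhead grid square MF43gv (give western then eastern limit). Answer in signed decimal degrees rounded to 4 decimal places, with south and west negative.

68.5000, 68.5833

Field M=12, F=5: +12·20° lon, +5·10° lat → SW at lon 60°, lat -40°.
Square 4, 3: +4·2° lon, +3·1° lat → SW at lon 68°, lat -37°.
Subsquare g=6, v=21: +6·0.0833333° lon, +21·0.0416667° lat → SW at lon 68.5°, lat -36.125°.
Cell spans 0.0833333° lon × 0.0416667° lat.
west 68.5000, east 68.5833.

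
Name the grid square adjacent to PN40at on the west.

PN30xt

Longitude subsquare a = 0; −1 → -1, wraps to 23 = x, carry into square.
Longitude square 4; −1 → 3.
The latitude characters are unchanged.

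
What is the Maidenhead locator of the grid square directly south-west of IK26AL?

Longitude subsquare a = 0; −1 → -1, wraps to 23 = x, carry into square.
Longitude square 2; −1 → 1.
Latitude subsquare l = 11; −1 → 10 = k.

IK16xk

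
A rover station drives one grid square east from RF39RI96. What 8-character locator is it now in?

RF39si06

Longitude extended square 9; +1 → 10, wraps to 0, carry into subsquare.
Longitude subsquare r = 17; +1 → 18 = s.
The latitude characters are unchanged.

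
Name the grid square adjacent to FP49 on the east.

Longitude square 4; +1 → 5.
The latitude characters are unchanged.

FP59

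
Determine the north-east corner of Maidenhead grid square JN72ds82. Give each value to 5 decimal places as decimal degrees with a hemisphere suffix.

Field J=9, N=13: +9·20° lon, +13·10° lat → SW at lon 0°, lat 40°.
Square 7, 2: +7·2° lon, +2·1° lat → SW at lon 14°, lat 42°.
Subsquare d=3, s=18: +3·0.0833333° lon, +18·0.0416667° lat → SW at lon 14.25°, lat 42.75°.
Extended square 8, 2: +8·0.00833333° lon, +2·0.00416667° lat → SW at lon 14.3167°, lat 42.7583°.
Cell spans 0.00833333° lon × 0.00416667° lat. NE corner is SW corner plus one full cell.
latitude 42.76250° N, longitude 14.32500° E.

42.76250° N, 14.32500° E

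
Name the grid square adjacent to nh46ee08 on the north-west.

NH46de99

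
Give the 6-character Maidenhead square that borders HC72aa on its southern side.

Latitude subsquare a = 0; −1 → -1, wraps to 23 = x, carry into square.
Latitude square 2; −1 → 1.
The longitude characters are unchanged.

HC71ax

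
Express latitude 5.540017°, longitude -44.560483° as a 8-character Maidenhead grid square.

GJ75rm29

Offset from 180°W / 90°S: lon 135.43952°, lat 95.54002°.
Field: lon ⌊135.43952/20⌋ = 6 → G; lat ⌊95.54002/10⌋ = 9 → J.
Square: lon ⌊15.43952/2⌋ = 7; lat ⌊5.54002/1⌋ = 5.
Subsquare: lon ⌊1.43952/0.0833333⌋ = 17 → r; lat ⌊0.54002/0.0416667⌋ = 12 → m.
Extended square: lon ⌊0.02285/0.00833333⌋ = 2; lat ⌊0.04002/0.00416667⌋ = 9.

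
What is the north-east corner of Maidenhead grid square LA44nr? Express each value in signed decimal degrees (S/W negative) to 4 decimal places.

-85.2500, 49.1667

Field L=11, A=0: +11·20° lon, +0·10° lat → SW at lon 40°, lat -90°.
Square 4, 4: +4·2° lon, +4·1° lat → SW at lon 48°, lat -86°.
Subsquare n=13, r=17: +13·0.0833333° lon, +17·0.0416667° lat → SW at lon 49.0833°, lat -85.2917°.
Cell spans 0.0833333° lon × 0.0416667° lat. NE corner is SW corner plus one full cell.
latitude -85.2500, longitude 49.1667.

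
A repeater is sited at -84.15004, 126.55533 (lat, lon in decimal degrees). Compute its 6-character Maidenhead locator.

PA35gu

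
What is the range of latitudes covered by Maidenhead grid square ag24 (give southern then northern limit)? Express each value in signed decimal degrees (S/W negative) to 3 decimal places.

-26.000, -25.000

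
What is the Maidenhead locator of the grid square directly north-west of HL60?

HL51

Longitude square 6; −1 → 5.
Latitude square 0; +1 → 1.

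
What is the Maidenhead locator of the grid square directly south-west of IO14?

IO03

Longitude square 1; −1 → 0.
Latitude square 4; −1 → 3.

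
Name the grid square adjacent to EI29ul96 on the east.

Longitude extended square 9; +1 → 10, wraps to 0, carry into subsquare.
Longitude subsquare u = 20; +1 → 21 = v.
The latitude characters are unchanged.

EI29vl06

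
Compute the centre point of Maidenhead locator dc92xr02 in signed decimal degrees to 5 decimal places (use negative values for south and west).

Field D=3, C=2: +3·20° lon, +2·10° lat → SW at lon -120°, lat -70°.
Square 9, 2: +9·2° lon, +2·1° lat → SW at lon -102°, lat -68°.
Subsquare x=23, r=17: +23·0.0833333° lon, +17·0.0416667° lat → SW at lon -100.083°, lat -67.2917°.
Extended square 0, 2: +0·0.00833333° lon, +2·0.00416667° lat → SW at lon -100.083°, lat -67.2833°.
Cell spans 0.00833333° lon × 0.00416667° lat. Centre is SW corner plus half of each.
latitude -67.28125, longitude -100.07917.

-67.28125, -100.07917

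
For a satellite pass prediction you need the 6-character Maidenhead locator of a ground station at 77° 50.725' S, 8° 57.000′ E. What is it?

Add 180° to longitude and 90° to latitude: 188.9500, 12.1546.
Field: lon ⌊188.9500/20⌋ = 9 → J; lat ⌊12.1546/10⌋ = 1 → B.
Square: lon ⌊8.9500/2⌋ = 4; lat ⌊2.1546/1⌋ = 2.
Subsquare: lon ⌊0.9500/0.0833333⌋ = 11 → l; lat ⌊0.1546/0.0416667⌋ = 3 → d.

JB42ld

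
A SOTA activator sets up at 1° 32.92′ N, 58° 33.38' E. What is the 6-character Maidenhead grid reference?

LJ91gn

Offset from 180°W / 90°S: lon 238.5563°, lat 91.5487°.
Field: lon ⌊238.5563/20⌋ = 11 → L; lat ⌊91.5487/10⌋ = 9 → J.
Square: lon ⌊18.5563/2⌋ = 9; lat ⌊1.5487/1⌋ = 1.
Subsquare: lon ⌊0.5563/0.0833333⌋ = 6 → g; lat ⌊0.5487/0.0416667⌋ = 13 → n.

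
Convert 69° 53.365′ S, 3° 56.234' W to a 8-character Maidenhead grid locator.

Add 180° to longitude and 90° to latitude: 176.06277, 20.11058.
Field: lon ⌊176.06277/20⌋ = 8 → I; lat ⌊20.11058/10⌋ = 2 → C.
Square: lon ⌊16.06277/2⌋ = 8; lat ⌊0.11058/1⌋ = 0.
Subsquare: lon ⌊0.06277/0.0833333⌋ = 0 → a; lat ⌊0.11058/0.0416667⌋ = 2 → c.
Extended square: lon ⌊0.06277/0.00833333⌋ = 7; lat ⌊0.02725/0.00416667⌋ = 6.

IC80ac76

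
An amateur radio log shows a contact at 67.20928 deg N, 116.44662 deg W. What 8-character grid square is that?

Add 180° to longitude and 90° to latitude: 63.55338, 157.20928.
Field: 63.55338/20 → 3 → D, 157.20928/10 → 15 → P; chars DP.
Square: 3.55338/2 → 1, 7.20928/1 → 7; chars 17.
Subsquare: 1.55338/0.0833333 → 18 → s, 0.20928/0.0416667 → 5 → f; chars sf.
Extended square: 0.05338/0.00833333 → 6, 0.00095/0.00416667 → 0; chars 60.

DP17sf60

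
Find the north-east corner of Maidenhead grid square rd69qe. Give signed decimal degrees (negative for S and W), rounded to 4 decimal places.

Field R=17, D=3: +17·20° lon, +3·10° lat → SW at lon 160°, lat -60°.
Square 6, 9: +6·2° lon, +9·1° lat → SW at lon 172°, lat -51°.
Subsquare q=16, e=4: +16·0.0833333° lon, +4·0.0416667° lat → SW at lon 173.333°, lat -50.8333°.
Cell spans 0.0833333° lon × 0.0416667° lat. NE corner is SW corner plus one full cell.
latitude -50.7917, longitude 173.4167.

-50.7917, 173.4167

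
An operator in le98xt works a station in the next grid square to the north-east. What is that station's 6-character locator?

Longitude subsquare x = 23; +1 → 24, wraps to 0 = a, carry into square.
Longitude square 9; +1 → 10, wraps to 0, carry into field.
Longitude field L = 11; +1 → 12 = M.
Latitude subsquare t = 19; +1 → 20 = u.

ME08au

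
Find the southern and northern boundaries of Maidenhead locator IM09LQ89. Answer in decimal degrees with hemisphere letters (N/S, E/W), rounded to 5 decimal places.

39.70417° N, 39.70833° N

Field I=8, M=12: +8·20° lon, +12·10° lat → SW at lon -20°, lat 30°.
Square 0, 9: +0·2° lon, +9·1° lat → SW at lon -20°, lat 39°.
Subsquare l=11, q=16: +11·0.0833333° lon, +16·0.0416667° lat → SW at lon -19.0833°, lat 39.6667°.
Extended square 8, 9: +8·0.00833333° lon, +9·0.00416667° lat → SW at lon -19.0167°, lat 39.7042°.
Cell spans 0.00833333° lon × 0.00416667° lat.
south 39.70417° N, north 39.70833° N.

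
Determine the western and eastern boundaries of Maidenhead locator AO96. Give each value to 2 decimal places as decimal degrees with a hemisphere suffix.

162.00° W, 160.00° W

Field A=0, O=14: +0·20° lon, +14·10° lat → SW at lon -180°, lat 50°.
Square 9, 6: +9·2° lon, +6·1° lat → SW at lon -162°, lat 56°.
Cell spans 2° lon × 1° lat.
west 162.00° W, east 160.00° W.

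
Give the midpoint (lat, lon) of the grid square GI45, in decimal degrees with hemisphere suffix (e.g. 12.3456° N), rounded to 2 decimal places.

4.50° S, 51.00° W

Field G=6, I=8: +6·20° lon, +8·10° lat → SW at lon -60°, lat -10°.
Square 4, 5: +4·2° lon, +5·1° lat → SW at lon -52°, lat -5°.
Cell spans 2° lon × 1° lat. Centre is SW corner plus half of each.
latitude 4.50° S, longitude 51.00° W.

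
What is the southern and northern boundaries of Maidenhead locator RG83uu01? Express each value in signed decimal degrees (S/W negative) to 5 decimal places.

-26.16250, -26.15833

Field R=17, G=6: +17·20° lon, +6·10° lat → SW at lon 160°, lat -30°.
Square 8, 3: +8·2° lon, +3·1° lat → SW at lon 176°, lat -27°.
Subsquare u=20, u=20: +20·0.0833333° lon, +20·0.0416667° lat → SW at lon 177.667°, lat -26.1667°.
Extended square 0, 1: +0·0.00833333° lon, +1·0.00416667° lat → SW at lon 177.667°, lat -26.1625°.
Cell spans 0.00833333° lon × 0.00416667° lat.
south -26.16250, north -26.15833.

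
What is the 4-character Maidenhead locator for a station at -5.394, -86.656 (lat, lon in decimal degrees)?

Shift to the Maidenhead origin (180°W, 90°S): lon 93.34, lat 84.61.
Field: lon ⌊93.34/20⌋ = 4 → E; lat ⌊84.61/10⌋ = 8 → I.
Square: lon ⌊13.34/2⌋ = 6; lat ⌊4.61/1⌋ = 4.

EI64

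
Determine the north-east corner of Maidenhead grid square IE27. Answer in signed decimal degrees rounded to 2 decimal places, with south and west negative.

-42.00, -14.00

Field I=8, E=4: +8·20° lon, +4·10° lat → SW at lon -20°, lat -50°.
Square 2, 7: +2·2° lon, +7·1° lat → SW at lon -16°, lat -43°.
Cell spans 2° lon × 1° lat. NE corner is SW corner plus one full cell.
latitude -42.00, longitude -14.00.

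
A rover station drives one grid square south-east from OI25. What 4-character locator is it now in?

OI34

Longitude square 2; +1 → 3.
Latitude square 5; −1 → 4.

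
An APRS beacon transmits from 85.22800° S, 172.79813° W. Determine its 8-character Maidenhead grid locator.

Offset from 180°W / 90°S: lon 7.20187°, lat 4.77200°.
Field (20°×10°, letters A–R): 7.20187/20 → 0 → A, 4.77200/10 → 0 → A; chars AA.
Square (2°×1°, digits 0–9): 7.20187/2 → 3, 4.77200/1 → 4; chars 34.
Subsquare (5′×2.5′, letters a–x): 1.20187/0.0833333 → 14 → o, 0.77200/0.0416667 → 18 → s; chars os.
Extended square (30″×15″, digits 0–9): 0.03520/0.00833333 → 4, 0.02200/0.00416667 → 5; chars 45.

AA34os45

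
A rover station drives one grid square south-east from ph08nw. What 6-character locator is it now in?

Longitude subsquare n = 13; +1 → 14 = o.
Latitude subsquare w = 22; −1 → 21 = v.

PH08ov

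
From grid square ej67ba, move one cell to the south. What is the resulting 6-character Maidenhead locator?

Latitude subsquare a = 0; −1 → -1, wraps to 23 = x, carry into square.
Latitude square 7; −1 → 6.
The longitude characters are unchanged.

EJ66bx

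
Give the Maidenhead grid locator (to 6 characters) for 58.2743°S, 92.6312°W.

Add 180° to longitude and 90° to latitude: 87.3688, 31.7257.
Field: lon ⌊87.3688/20⌋ = 4 → E; lat ⌊31.7257/10⌋ = 3 → D.
Square: lon ⌊7.3688/2⌋ = 3; lat ⌊1.7257/1⌋ = 1.
Subsquare: lon ⌊1.3688/0.0833333⌋ = 16 → q; lat ⌊0.7257/0.0416667⌋ = 17 → r.

ED31qr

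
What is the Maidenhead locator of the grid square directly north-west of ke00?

JE91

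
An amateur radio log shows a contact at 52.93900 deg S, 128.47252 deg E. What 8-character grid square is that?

PD47fb64

Shift to the Maidenhead origin (180°W, 90°S): lon 308.47252, lat 37.06100.
Field (20°×10°, letters A–R): 308.47252/20 → 15 → P, 37.06100/10 → 3 → D; chars PD.
Square (2°×1°, digits 0–9): 8.47252/2 → 4, 7.06100/1 → 7; chars 47.
Subsquare (5′×2.5′, letters a–x): 0.47252/0.0833333 → 5 → f, 0.06100/0.0416667 → 1 → b; chars fb.
Extended square (30″×15″, digits 0–9): 0.05585/0.00833333 → 6, 0.01933/0.00416667 → 4; chars 64.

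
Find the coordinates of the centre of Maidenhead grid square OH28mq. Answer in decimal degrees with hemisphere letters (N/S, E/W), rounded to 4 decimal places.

11.3125° S, 105.0417° E

Field O=14, H=7: +14·20° lon, +7·10° lat → SW at lon 100°, lat -20°.
Square 2, 8: +2·2° lon, +8·1° lat → SW at lon 104°, lat -12°.
Subsquare m=12, q=16: +12·0.0833333° lon, +16·0.0416667° lat → SW at lon 105°, lat -11.3333°.
Cell spans 0.0833333° lon × 0.0416667° lat. Centre is SW corner plus half of each.
latitude 11.3125° S, longitude 105.0417° E.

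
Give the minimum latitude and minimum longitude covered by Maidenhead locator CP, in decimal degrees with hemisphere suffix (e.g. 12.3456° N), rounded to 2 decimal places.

60.00° N, 140.00° W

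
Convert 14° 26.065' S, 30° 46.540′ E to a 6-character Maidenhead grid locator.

KH55jn

Add 180° to longitude and 90° to latitude: 210.7757, 75.5656.
Field: lon ⌊210.7757/20⌋ = 10 → K; lat ⌊75.5656/10⌋ = 7 → H.
Square: lon ⌊10.7757/2⌋ = 5; lat ⌊5.5656/1⌋ = 5.
Subsquare: lon ⌊0.7757/0.0833333⌋ = 9 → j; lat ⌊0.5656/0.0416667⌋ = 13 → n.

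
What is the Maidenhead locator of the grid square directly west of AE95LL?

Longitude subsquare l = 11; −1 → 10 = k.
The latitude characters are unchanged.

AE95kl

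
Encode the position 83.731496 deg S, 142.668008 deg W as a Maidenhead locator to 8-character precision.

BA86pg94

Shift to the Maidenhead origin (180°W, 90°S): lon 37.33199, lat 6.26850.
Field (20°×10°, letters A–R): 37.33199/20 → 1 → B, 6.26850/10 → 0 → A; chars BA.
Square (2°×1°, digits 0–9): 17.33199/2 → 8, 6.26850/1 → 6; chars 86.
Subsquare (5′×2.5′, letters a–x): 1.33199/0.0833333 → 15 → p, 0.26850/0.0416667 → 6 → g; chars pg.
Extended square (30″×15″, digits 0–9): 0.08199/0.00833333 → 9, 0.01850/0.00416667 → 4; chars 94.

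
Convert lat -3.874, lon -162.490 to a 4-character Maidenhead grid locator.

AI86

Offset from 180°W / 90°S: lon 17.51°, lat 86.13°.
Field: lon ⌊17.51/20⌋ = 0 → A; lat ⌊86.13/10⌋ = 8 → I.
Square: lon ⌊17.51/2⌋ = 8; lat ⌊6.13/1⌋ = 6.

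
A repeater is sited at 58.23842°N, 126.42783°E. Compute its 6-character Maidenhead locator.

PO38ff

Add 180° to longitude and 90° to latitude: 306.4278, 148.2384.
Field (20°×10°, letters A–R): lon ⌊306.4278/20⌋ = 15 → P; lat ⌊148.2384/10⌋ = 14 → O.
Square (2°×1°, digits 0–9): lon ⌊6.4278/2⌋ = 3; lat ⌊8.2384/1⌋ = 8.
Subsquare (5′×2.5′, letters a–x): lon ⌊0.4278/0.0833333⌋ = 5 → f; lat ⌊0.2384/0.0416667⌋ = 5 → f.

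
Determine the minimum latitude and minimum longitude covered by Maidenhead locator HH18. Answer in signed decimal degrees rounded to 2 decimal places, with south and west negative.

-12.00, -38.00

Field H=7, H=7: +7·20° lon, +7·10° lat → SW at lon -40°, lat -20°.
Square 1, 8: +1·2° lon, +8·1° lat → SW at lon -38°, lat -12°.
latitude -12.00, longitude -38.00.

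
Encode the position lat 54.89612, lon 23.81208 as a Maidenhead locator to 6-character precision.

Shift to the Maidenhead origin (180°W, 90°S): lon 203.8121, lat 144.8961.
Field: 203.8121/20 → 10 → K, 144.8961/10 → 14 → O; chars KO.
Square: 3.8121/2 → 1, 4.8961/1 → 4; chars 14.
Subsquare: 1.8121/0.0833333 → 21 → v, 0.8961/0.0416667 → 21 → v; chars vv.

KO14vv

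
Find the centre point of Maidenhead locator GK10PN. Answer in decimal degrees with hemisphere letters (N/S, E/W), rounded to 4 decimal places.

10.5625° N, 56.7083° W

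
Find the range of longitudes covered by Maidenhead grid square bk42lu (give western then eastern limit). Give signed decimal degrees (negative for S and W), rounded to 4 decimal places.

Field B=1, K=10: +1·20° lon, +10·10° lat → SW at lon -160°, lat 10°.
Square 4, 2: +4·2° lon, +2·1° lat → SW at lon -152°, lat 12°.
Subsquare l=11, u=20: +11·0.0833333° lon, +20·0.0416667° lat → SW at lon -151.083°, lat 12.8333°.
Cell spans 0.0833333° lon × 0.0416667° lat.
west -151.0833, east -151.0000.

-151.0833, -151.0000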